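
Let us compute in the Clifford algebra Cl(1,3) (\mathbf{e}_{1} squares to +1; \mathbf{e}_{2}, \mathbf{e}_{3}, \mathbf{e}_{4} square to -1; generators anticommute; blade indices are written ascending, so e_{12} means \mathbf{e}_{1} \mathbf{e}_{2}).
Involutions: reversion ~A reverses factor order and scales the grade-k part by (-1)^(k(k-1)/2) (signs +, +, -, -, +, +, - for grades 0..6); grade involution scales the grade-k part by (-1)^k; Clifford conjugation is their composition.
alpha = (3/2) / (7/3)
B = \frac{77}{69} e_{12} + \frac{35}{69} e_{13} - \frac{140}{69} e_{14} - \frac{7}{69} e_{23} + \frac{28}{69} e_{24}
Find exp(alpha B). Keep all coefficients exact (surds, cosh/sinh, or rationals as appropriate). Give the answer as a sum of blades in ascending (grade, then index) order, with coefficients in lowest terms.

B^2 term by term: the squares give (\frac{77}{69})^2*(e_{12})^2 + (\frac{35}{69})^2*(e_{13})^2 + (-\frac{140}{69})^2*(e_{14})^2 + (-\frac{7}{69})^2*(e_{23})^2 + (\frac{28}{69})^2*(e_{24})^2 = \frac{5929}{4761}*(+1) + \frac{1225}{4761}*(+1) + \frac{19600}{4761}*(+1) + \frac{49}{4761}*(-1) + \frac{784}{4761}*(-1) = \frac{49}{9} (each basis 2-blade squares to minus the product of its generators' squares); cross terms between blades sharing an index anticommute and cancel; the commuting (index-disjoint) pairs give grade-4 terms 2*c*c'*(blade product), which cancel blade by blade — e_{1234}: -\frac{1960}{4761} + \frac{1960}{4761} = 0 — confirming B is simple. So B^2 = \frac{49}{9}.
B^2 = \frac{49}{9} — the series telescopes hyperbolically here: l = \frac{7}{3}, alpha*l = \frac{3}{2}, so exp(alpha B) = cosh(\frac{3}{2}) + (sinh(\frac{3}{2})/(\frac{7}{3}))*B = \cosh{\left(\frac{3}{2} \right)} + (\frac{3 \sinh{\left(\frac{3}{2} \right)}}{7})*B.
Answer: \cosh{\left(\frac{3}{2} \right)} + \frac{11 \sinh{\left(\frac{3}{2} \right)}}{23} e_{12} + \frac{5 \sinh{\left(\frac{3}{2} \right)}}{23} e_{13} - \frac{20 \sinh{\left(\frac{3}{2} \right)}}{23} e_{14} - \frac{\sinh{\left(\frac{3}{2} \right)}}{23} e_{23} + \frac{4 \sinh{\left(\frac{3}{2} \right)}}{23} e_{24}


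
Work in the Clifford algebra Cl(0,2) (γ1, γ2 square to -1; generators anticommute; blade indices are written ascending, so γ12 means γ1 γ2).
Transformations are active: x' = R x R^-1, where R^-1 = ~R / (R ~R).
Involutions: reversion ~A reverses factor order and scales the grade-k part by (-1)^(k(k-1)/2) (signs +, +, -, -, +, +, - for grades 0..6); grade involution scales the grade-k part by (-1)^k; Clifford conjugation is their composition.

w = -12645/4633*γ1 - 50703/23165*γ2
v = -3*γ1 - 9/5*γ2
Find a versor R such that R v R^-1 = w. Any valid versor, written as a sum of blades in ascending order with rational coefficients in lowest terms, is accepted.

A norm check does it: q(v) = q(w) = -306/25, hence R = v + w = -26544/4633*γ1 - 18480/4633*γ2 realises the map — parallel part kept, (v - w)/2 negated, v carried to w.
Answer: -26544/4633*γ1 - 18480/4633*γ2


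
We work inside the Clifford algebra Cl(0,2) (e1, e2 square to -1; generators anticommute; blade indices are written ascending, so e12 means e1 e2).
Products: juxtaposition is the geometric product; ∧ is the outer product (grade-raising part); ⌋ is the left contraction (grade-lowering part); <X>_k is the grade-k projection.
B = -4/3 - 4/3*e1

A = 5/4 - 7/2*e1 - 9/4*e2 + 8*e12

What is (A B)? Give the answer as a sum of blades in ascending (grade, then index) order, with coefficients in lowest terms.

step 1: -19/3 + 3*e1 - 23/3*e2 - 41/3*e12
Answer: -19/3 + 3*e1 - 23/3*e2 - 41/3*e12


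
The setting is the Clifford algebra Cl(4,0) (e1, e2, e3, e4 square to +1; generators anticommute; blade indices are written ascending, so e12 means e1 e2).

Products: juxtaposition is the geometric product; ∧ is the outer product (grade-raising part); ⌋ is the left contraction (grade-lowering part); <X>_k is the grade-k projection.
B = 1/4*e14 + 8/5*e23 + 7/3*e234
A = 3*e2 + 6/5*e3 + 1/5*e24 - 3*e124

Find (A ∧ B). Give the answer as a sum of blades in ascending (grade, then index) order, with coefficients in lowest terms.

step 1: -3/4*e124 - 3/10*e134
Answer: -3/4*e124 - 3/10*e134


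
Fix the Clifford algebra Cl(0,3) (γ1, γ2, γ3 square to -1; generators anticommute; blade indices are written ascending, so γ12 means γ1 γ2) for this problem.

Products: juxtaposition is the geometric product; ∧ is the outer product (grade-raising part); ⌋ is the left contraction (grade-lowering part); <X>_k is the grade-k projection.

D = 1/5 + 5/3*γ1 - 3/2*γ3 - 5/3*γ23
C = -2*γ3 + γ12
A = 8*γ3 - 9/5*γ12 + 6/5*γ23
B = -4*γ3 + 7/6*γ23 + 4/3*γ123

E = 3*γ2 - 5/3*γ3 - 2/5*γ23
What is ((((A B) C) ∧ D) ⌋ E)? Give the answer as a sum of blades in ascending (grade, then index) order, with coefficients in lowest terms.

step 1: 153/5 - 8/5*γ1 + 212/15*γ2 + 12/5*γ3 - 32/3*γ12 + 21/10*γ13 + 36/5*γ123
step 2: 232/15 + 55/3*γ1 + 8/5*γ2 - 342/5*γ3 + 45*γ12 + 16/5*γ13 - 911/30*γ23 + 356/15*γ123
step 3: 232/75 + 265/9*γ1 + 8/25*γ2 - 922/25*γ3 + 19/3*γ12 + 4357/50*γ13 - 15413/450*γ23 - 3598/25*γ123
step 4: -85643/1125 + 3004/125*γ2 - 5656/1125*γ3 - 464/375*γ23
Answer: -85643/1125 + 3004/125*γ2 - 5656/1125*γ3 - 464/375*γ23


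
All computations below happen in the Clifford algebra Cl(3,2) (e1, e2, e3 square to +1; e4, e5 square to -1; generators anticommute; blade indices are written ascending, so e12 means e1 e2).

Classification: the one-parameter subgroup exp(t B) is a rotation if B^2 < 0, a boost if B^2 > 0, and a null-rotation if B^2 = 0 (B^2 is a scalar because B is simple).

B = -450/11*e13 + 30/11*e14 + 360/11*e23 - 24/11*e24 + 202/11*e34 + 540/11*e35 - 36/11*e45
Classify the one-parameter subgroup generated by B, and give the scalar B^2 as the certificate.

B^2 term by term: the squares give (-450/11)^2*(e13)^2 + (30/11)^2*(e14)^2 + (360/11)^2*(e23)^2 + (-24/11)^2*(e24)^2 + (202/11)^2*(e34)^2 + (540/11)^2*(e35)^2 + (-36/11)^2*(e45)^2 = 202500/121*(-1) + 900/121*(+1) + 129600/121*(-1) + 576/121*(+1) + 40804/121*(+1) + 291600/121*(+1) + 1296/121*(-1) = 4 (each basis 2-blade squares to minus the product of its generators' squares); cross terms between blades sharing an index anticommute and cancel; the commuting (index-disjoint) pairs give grade-4 terms 2*c*c'*(blade product), which cancel blade by blade — e1234: -21600/121 + 21600/121 = 0; e1345: 32400/121 - 32400/121 = 0; e2345: -25920/121 + 25920/121 = 0 — confirming B is simple. So B^2 = 4.
Answer: boost, certificate B^2 = 4. Certificate logic: 4 is a conjugation-invariant scalar, so its sign fixes rotation versus boost versus null-rotation outright.


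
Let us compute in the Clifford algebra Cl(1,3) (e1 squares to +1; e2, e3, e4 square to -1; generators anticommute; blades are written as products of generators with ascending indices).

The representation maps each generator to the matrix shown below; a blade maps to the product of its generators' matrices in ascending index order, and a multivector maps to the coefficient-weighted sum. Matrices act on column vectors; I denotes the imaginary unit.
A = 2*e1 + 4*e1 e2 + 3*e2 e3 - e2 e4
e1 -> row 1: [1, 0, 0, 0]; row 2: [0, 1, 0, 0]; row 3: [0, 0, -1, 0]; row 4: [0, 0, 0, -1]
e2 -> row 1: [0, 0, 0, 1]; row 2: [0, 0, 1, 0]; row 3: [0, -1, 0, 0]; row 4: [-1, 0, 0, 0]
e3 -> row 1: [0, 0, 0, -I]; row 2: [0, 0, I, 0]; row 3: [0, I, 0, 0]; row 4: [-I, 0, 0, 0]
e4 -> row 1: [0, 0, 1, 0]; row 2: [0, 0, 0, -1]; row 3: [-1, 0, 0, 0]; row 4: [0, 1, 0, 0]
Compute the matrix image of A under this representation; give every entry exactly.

Bivector images (products of the table entries): rho(e1 e2) = rho(e1)rho(e2) = row 1: [0, 0, 0, 1]; row 2: [0, 0, 1, 0]; row 3: [0, 1, 0, 0]; row 4: [1, 0, 0, 0]; rho(e2 e3) = rho(e2)rho(e3) = row 1: [-I, 0, 0, 0]; row 2: [0, I, 0, 0]; row 3: [0, 0, -I, 0]; row 4: [0, 0, 0, I]; rho(e2 e4) = rho(e2)rho(e4) = row 1: [0, 1, 0, 0]; row 2: [-1, 0, 0, 0]; row 3: [0, 0, 0, 1]; row 4: [0, 0, -1, 0].
M = (2)*rho(e1) + (4)*rho(e1 e2) + (3)*rho(e2 e3) + (-1)*rho(e2 e4), summed entrywise:
Answer: row 1: [2 - 3*I, -1, 0, 4]; row 2: [1, 2 + 3*I, 4, 0]; row 3: [0, 4, -2 - 3*I, -1]; row 4: [4, 0, 1, -2 + 3*I]


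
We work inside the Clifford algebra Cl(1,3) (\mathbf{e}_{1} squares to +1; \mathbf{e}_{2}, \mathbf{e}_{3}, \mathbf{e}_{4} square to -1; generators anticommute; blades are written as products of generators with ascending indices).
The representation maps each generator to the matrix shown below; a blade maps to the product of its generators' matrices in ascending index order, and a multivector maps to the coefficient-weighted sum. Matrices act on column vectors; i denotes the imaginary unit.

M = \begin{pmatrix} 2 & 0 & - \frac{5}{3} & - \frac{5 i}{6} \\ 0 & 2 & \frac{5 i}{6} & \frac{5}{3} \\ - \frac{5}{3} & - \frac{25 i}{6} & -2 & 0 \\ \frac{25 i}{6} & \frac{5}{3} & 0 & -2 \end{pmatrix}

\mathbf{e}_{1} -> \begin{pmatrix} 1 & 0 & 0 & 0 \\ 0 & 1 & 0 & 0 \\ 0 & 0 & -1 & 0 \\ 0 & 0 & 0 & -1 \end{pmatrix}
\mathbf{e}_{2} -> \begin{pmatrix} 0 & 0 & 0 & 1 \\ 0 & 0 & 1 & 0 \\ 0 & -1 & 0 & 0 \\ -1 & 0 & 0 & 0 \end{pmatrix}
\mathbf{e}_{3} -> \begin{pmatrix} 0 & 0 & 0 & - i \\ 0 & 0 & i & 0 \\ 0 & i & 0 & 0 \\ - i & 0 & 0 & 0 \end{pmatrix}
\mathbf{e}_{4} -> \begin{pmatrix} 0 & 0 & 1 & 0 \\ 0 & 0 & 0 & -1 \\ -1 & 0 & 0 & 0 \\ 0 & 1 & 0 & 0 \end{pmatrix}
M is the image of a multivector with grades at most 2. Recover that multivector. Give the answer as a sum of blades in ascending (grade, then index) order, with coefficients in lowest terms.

Method: the blade images are trace-orthogonal — tr(rho(e_A) rho(e_B)^-1) = 4 if A = B and 0 otherwise — and rho(e_A)^-1 = (e_A)^2 * rho(e_A) with (e_A)^2 = +1 or -1, so the coefficient of e_A in the preimage is (e_A)^2 * tr(M rho(e_A))/4.
Nonzero projections over blades of grade <= 2: e_{1}: (e_{1})^2 = +1, tr(M rho(e_{1})) = 8, coefficient 2; e_{3}: (e_{3})^2 = -1, tr(M rho(e_{3})) = \frac{20}{3}, coefficient -\frac{5}{3}; e_{1} e_{3}: (e_{1} e_{3})^2 = +1, tr(M rho(e_{1} e_{3})) = 10, coefficient \frac{5}{2}; e_{1} e_{4}: (e_{1} e_{4})^2 = +1, tr(M rho(e_{1} e_{4})) = - \frac{20}{3}, coefficient -\frac{5}{3}. Every other blade of grade <= 2 projects to 0.
Answer: 2 e_{1} - \frac{5}{3} e_{3} + \frac{5}{2} e_{1} e_{3} - \frac{5}{3} e_{1} e_{4}


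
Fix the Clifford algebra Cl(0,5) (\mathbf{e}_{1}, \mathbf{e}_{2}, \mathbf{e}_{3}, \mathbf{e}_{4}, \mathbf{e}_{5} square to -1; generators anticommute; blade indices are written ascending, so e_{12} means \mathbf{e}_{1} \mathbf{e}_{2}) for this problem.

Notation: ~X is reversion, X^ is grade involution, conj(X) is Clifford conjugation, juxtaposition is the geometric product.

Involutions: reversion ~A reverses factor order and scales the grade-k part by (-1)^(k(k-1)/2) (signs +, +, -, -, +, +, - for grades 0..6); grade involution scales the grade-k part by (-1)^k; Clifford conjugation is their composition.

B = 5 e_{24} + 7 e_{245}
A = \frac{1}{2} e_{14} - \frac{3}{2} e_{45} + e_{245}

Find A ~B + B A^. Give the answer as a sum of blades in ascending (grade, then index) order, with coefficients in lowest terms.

first term: -7 - \frac{21}{2} e_{2} + 5 e_{5} - \frac{5}{2} e_{12} + \frac{15}{2} e_{25} - \frac{7}{2} e_{125}
second term: -7 + \frac{21}{2} e_{2} + 5 e_{5} - \frac{5}{2} e_{12} + \frac{15}{2} e_{25} - \frac{7}{2} e_{125}
Answer: -14 + 10 e_{5} - 5 e_{12} + 15 e_{25} - 7 e_{125}


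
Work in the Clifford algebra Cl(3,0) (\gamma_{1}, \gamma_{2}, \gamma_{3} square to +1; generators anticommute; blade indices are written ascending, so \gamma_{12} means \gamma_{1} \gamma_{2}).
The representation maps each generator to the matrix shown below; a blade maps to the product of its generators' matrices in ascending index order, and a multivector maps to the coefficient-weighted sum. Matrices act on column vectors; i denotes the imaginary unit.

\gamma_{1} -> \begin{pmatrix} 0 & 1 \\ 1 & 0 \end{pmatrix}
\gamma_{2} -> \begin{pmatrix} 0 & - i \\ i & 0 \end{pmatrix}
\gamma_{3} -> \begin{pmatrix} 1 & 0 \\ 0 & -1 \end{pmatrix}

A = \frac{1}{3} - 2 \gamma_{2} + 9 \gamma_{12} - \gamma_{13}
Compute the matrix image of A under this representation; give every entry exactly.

Bivector images (products of the table entries): rho(\gamma_{12}) = rho(\gamma_{1})rho(\gamma_{2}) = \begin{pmatrix} i & 0 \\ 0 & - i \end{pmatrix}; rho(\gamma_{13}) = rho(\gamma_{1})rho(\gamma_{3}) = \begin{pmatrix} 0 & -1 \\ 1 & 0 \end{pmatrix}.
M = (\frac{1}{3})*1 + (-2)*rho(\gamma_{2}) + (9)*rho(\gamma_{12}) + (-1)*rho(\gamma_{13}), summed entrywise (1 is the identity matrix):
Answer: \begin{pmatrix} \frac{1}{3} + 9 i & 1 + 2 i \\ -1 - 2 i & \frac{1}{3} - 9 i \end{pmatrix}


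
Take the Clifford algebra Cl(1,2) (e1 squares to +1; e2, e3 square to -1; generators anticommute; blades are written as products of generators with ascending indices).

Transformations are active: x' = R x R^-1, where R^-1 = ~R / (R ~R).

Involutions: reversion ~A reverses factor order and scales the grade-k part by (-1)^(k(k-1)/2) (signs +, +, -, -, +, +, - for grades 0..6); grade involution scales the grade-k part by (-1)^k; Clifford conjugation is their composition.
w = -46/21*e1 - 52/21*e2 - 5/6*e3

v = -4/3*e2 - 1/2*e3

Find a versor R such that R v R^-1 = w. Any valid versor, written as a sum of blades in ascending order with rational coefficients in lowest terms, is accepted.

Since q(v) = q(w) = -73/36, the sum R = v + w = -46/21*e1 - 80/21*e2 - 4/3*e3 does the job whenever invertible.
Answer: -46/21*e1 - 80/21*e2 - 4/3*e3


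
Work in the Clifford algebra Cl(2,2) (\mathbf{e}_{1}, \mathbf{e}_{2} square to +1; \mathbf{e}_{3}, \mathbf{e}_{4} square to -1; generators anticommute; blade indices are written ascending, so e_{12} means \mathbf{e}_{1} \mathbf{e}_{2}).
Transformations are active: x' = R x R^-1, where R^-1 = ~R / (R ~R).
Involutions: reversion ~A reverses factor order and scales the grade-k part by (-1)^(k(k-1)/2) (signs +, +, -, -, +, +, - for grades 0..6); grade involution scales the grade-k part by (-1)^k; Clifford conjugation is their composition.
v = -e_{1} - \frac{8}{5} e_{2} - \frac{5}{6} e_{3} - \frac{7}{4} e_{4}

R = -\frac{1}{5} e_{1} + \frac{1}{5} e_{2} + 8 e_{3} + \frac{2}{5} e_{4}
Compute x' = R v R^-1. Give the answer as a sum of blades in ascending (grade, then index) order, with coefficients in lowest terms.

~R = -\frac{1}{5} e_{1} + \frac{1}{5} e_{2} + 8 e_{3} + \frac{2}{5} e_{4}, and R ~R = -\frac{1602}{25}, so R^-1 = ~R / (-\frac{1602}{25}).
R v = \frac{1087}{150} + \frac{13}{25} e_{12} + \frac{49}{6} e_{13} + \frac{3}{4} e_{14} + \frac{379}{30} e_{23} + \frac{29}{100} e_{24} - \frac{41}{3} e_{34}
Answer: \frac{25117}{24030} e_{1} + \frac{37361}{24030} e_{2} - \frac{4691}{4806} e_{3} + \frac{79757}{48060} e_{4}


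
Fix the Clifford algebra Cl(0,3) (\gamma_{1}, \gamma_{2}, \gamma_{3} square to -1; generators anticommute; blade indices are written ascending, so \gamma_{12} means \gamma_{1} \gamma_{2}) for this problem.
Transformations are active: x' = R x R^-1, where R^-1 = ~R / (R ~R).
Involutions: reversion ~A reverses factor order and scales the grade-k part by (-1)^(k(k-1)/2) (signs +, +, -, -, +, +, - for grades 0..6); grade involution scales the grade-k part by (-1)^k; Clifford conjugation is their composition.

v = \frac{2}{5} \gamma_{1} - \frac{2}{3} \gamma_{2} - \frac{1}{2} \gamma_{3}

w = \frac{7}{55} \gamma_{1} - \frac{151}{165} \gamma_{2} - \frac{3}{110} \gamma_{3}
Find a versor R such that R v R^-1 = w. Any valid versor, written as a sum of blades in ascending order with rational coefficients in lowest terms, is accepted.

Key observation: q(v) = q(w) = -\frac{769}{900} (sandwiches preserve the norm), so R = v + w = \frac{29}{55} \gamma_{1} - \frac{87}{55} \gamma_{2} - \frac{29}{55} \gamma_{3} works whenever it is invertible — the component of v along it is kept and (v - w)/2 reverses, sending v to w.
Answer: \frac{29}{55} \gamma_{1} - \frac{87}{55} \gamma_{2} - \frac{29}{55} \gamma_{3}


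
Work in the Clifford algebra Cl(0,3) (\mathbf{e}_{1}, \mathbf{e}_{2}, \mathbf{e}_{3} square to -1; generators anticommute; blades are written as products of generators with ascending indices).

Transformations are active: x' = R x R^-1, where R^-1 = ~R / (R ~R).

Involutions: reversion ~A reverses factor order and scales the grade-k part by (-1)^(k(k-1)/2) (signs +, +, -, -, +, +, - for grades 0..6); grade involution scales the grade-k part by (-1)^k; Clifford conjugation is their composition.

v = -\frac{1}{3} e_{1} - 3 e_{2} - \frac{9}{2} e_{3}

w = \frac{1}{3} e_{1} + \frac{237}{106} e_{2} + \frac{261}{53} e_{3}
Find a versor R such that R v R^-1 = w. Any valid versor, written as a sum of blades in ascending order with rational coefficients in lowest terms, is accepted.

Equal squares first: v^2 = w^2 = -\frac{1057}{36}. Then v + w = -\frac{81}{106} e_{2} + \frac{45}{106} e_{3} is a versor taking v to w, provided it is invertible.
Answer: -\frac{81}{106} e_{2} + \frac{45}{106} e_{3}


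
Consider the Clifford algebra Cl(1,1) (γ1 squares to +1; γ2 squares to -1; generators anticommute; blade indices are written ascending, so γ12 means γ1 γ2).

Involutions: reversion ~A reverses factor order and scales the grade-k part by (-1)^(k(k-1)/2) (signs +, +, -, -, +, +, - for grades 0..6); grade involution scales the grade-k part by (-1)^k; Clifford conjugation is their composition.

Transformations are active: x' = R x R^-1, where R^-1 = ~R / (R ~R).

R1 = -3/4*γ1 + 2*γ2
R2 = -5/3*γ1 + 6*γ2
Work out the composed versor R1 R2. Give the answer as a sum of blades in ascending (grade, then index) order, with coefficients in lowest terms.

Distribute over the terms of R1 (each basis-blade product reordered to ascending indices, repeated generators contracted through their squares):
(-3/4*γ1) R2 = 5/4 - 9/2*γ12
(2*γ2) R2 = -12 + 10/3*γ12
Summing the partial products and collecting blades:
Answer: -43/4 - 7/6*γ12


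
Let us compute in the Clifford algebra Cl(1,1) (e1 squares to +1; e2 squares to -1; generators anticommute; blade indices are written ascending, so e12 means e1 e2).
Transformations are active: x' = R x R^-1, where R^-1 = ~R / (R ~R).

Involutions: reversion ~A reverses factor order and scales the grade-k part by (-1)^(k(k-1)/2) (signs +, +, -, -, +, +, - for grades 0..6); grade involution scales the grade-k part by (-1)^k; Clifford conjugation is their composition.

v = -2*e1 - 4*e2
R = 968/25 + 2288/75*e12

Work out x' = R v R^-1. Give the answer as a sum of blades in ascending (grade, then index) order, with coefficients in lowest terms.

~R = 968/25 - 2288/75*e12, and R ~R = 3198272/5625, so R^-1 = ~R / (3198272/5625).
R v = 3344/75*e1 - 1408/15*e2
Answer: 3334/413*e1 - 3628/413*e2


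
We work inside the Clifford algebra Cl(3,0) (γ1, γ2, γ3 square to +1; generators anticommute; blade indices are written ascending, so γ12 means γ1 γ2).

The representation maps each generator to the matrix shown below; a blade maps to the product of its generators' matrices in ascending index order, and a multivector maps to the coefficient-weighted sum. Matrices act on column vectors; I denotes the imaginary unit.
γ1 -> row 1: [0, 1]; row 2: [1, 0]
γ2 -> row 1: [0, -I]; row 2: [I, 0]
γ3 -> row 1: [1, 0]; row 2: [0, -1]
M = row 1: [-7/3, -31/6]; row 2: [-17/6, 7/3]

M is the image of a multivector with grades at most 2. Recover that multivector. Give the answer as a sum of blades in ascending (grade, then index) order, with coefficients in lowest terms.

Method: 1, rho(γ1), rho(γ2), rho(γ3) form a trace-orthogonal basis of the 2x2 complex matrices (tr(X Y) = 2 if X = Y, else 0), so M = m0*1 + m1*rho(γ1) + m2*rho(γ2) + m3*rho(γ3) with m0 = tr(M)/2 = 0, m1 = tr(M rho(γ1))/2 = -4, m2 = tr(M rho(γ2))/2 = -7*I/6, m3 = tr(M rho(γ3))/2 = -7/3.
Multiplying table entries, the bivector images are rho(γ12) = I*rho(γ3), rho(γ13) = -I*rho(γ2), rho(γ23) = I*rho(γ1); with real blade coefficients the real parts of m0..m3 are the coefficients of 1, γ1, γ2, γ3 and the imaginary parts give the bivectors (γ23: Im m1, γ13: -Im m2, γ12: Im m3).
Answer: -4*γ1 - 7/3*γ3 + 7/6*γ13


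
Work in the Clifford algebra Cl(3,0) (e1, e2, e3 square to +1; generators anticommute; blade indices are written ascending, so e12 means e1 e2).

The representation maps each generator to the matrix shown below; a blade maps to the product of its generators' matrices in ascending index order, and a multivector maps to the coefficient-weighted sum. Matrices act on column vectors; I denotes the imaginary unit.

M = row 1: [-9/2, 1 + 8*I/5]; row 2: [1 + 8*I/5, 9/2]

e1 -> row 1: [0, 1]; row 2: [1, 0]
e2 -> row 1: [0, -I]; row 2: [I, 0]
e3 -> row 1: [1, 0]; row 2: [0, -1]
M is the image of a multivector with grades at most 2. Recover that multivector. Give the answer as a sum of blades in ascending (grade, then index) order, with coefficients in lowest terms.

Method: 1, rho(e1), rho(e2), rho(e3) form a trace-orthogonal basis of the 2x2 complex matrices (tr(X Y) = 2 if X = Y, else 0), so M = m0*1 + m1*rho(e1) + m2*rho(e2) + m3*rho(e3) with m0 = tr(M)/2 = 0, m1 = tr(M rho(e1))/2 = 1 + 8*I/5, m2 = tr(M rho(e2))/2 = 0, m3 = tr(M rho(e3))/2 = -9/2.
Multiplying table entries, the bivector images are rho(e12) = I*rho(e3), rho(e13) = -I*rho(e2), rho(e23) = I*rho(e1); with real blade coefficients the real parts of m0..m3 are the coefficients of 1, e1, e2, e3 and the imaginary parts give the bivectors (e23: Im m1, e13: -Im m2, e12: Im m3).
Answer: e1 - 9/2*e3 + 8/5*e23


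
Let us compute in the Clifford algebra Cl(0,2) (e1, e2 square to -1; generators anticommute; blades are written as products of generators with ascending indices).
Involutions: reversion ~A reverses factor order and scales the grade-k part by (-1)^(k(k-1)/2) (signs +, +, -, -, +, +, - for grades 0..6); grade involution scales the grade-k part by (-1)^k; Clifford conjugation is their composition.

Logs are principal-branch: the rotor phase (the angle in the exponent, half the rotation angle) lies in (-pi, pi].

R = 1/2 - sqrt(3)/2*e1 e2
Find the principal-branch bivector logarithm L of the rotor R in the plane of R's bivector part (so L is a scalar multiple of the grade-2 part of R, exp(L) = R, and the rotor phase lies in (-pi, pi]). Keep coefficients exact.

The scalar part of R is 1/2, which fixes the principal-branch rotor phase; the unit plane is then the bivector part divided by the sine of that phase, and L is that plane scaled by the phase.
Concretely: cos(phase) = 1/2 gives phase = ±pi/3, and since phase/sin(phase) is even the sign is immaterial: L = (phase/sin(phase)) * <R>_2 = (2*sqrt(3)*pi/9) * <R>_2.
Answer: -pi/3*e1 e2


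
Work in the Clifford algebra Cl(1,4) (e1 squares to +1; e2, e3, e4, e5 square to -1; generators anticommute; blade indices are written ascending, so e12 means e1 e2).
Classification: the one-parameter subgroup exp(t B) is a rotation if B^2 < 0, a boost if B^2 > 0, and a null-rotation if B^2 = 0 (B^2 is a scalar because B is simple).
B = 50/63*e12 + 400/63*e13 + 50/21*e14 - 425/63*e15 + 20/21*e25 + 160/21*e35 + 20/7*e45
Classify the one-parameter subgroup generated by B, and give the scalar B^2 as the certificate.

B^2 term by term: the squares give (50/63)^2*(e12)^2 + (400/63)^2*(e13)^2 + (50/21)^2*(e14)^2 + (-425/63)^2*(e15)^2 + (20/21)^2*(e25)^2 + (160/21)^2*(e35)^2 + (20/7)^2*(e45)^2 = 2500/3969*(+1) + 160000/3969*(+1) + 2500/441*(+1) + 180625/3969*(+1) + 400/441*(-1) + 25600/441*(-1) + 400/49*(-1) = 25 (each basis 2-blade squares to minus the product of its generators' squares); cross terms between blades sharing an index anticommute and cancel; the commuting (index-disjoint) pairs give grade-4 terms 2*c*c'*(blade product), which cancel blade by blade — e1235: 16000/1323 - 16000/1323 = 0; e1245: 2000/441 - 2000/441 = 0; e1345: 16000/441 - 16000/441 = 0 — confirming B is simple. So B^2 = 25.
Answer: boost, certificate B^2 = 25. Note: conjugating B changes its blade decomposition but never the scalar B^2 = 25, whose sign settles the classification.


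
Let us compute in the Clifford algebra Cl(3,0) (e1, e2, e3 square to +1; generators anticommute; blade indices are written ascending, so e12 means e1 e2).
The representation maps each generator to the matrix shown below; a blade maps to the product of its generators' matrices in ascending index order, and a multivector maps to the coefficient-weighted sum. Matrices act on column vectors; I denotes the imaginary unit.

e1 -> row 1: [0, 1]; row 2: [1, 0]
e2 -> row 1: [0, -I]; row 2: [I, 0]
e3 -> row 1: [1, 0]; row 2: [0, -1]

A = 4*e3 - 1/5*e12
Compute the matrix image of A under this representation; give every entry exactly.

Bivector images (products of the table entries): rho(e12) = rho(e1)rho(e2) = row 1: [I, 0]; row 2: [0, -I].
M = (4)*rho(e3) + (-1/5)*rho(e12), summed entrywise:
Answer: row 1: [4 - I/5, 0]; row 2: [0, -4 + I/5]


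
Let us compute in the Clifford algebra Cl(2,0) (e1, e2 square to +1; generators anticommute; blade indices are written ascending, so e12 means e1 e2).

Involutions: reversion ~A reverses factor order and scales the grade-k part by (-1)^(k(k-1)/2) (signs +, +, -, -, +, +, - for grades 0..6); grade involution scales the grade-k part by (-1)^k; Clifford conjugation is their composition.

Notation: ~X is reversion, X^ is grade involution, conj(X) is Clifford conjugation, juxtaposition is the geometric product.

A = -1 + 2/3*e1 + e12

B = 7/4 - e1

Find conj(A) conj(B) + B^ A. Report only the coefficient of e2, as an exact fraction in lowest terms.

first term: -29/12 - 13/6*e1 + e2 - 7/4*e12
second term: -13/12 + 1/6*e1 + e2 + 7/4*e12
Answer: 2


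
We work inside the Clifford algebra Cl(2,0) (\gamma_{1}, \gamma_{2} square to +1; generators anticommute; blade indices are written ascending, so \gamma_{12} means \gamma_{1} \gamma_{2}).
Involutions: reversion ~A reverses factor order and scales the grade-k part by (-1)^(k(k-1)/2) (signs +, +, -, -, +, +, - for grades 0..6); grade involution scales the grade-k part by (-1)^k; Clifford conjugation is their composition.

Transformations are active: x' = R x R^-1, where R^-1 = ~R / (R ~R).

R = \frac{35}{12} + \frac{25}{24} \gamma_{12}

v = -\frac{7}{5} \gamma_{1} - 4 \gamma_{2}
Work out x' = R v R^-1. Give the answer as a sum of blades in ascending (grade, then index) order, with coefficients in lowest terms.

~R = \frac{35}{12} - \frac{25}{24} \gamma_{12}, and R ~R = \frac{5525}{576}, so R^-1 = ~R / (\frac{5525}{576}).
R v = -\frac{33}{4} \gamma_{1} - \frac{245}{24} \gamma_{2}
Answer: -\frac{3997}{1105} \gamma_{1} - \frac{488}{221} \gamma_{2}


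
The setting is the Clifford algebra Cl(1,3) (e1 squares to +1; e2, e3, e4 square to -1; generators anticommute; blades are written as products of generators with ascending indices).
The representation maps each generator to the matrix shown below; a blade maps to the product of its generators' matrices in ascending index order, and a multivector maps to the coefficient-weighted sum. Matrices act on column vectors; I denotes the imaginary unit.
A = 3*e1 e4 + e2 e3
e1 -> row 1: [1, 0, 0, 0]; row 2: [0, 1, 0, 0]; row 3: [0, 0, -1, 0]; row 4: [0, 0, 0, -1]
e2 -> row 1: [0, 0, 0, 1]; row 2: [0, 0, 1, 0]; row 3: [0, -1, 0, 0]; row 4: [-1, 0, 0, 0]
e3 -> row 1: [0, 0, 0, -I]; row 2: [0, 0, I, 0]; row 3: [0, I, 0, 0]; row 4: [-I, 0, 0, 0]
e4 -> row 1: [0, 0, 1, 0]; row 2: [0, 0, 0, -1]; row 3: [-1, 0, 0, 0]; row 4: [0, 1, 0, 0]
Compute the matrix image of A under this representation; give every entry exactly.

Bivector images (products of the table entries): rho(e1 e4) = rho(e1)rho(e4) = row 1: [0, 0, 1, 0]; row 2: [0, 0, 0, -1]; row 3: [1, 0, 0, 0]; row 4: [0, -1, 0, 0]; rho(e2 e3) = rho(e2)rho(e3) = row 1: [-I, 0, 0, 0]; row 2: [0, I, 0, 0]; row 3: [0, 0, -I, 0]; row 4: [0, 0, 0, I].
M = (3)*rho(e1 e4) + (1)*rho(e2 e3), summed entrywise:
Answer: row 1: [-I, 0, 3, 0]; row 2: [0, I, 0, -3]; row 3: [3, 0, -I, 0]; row 4: [0, -3, 0, I]


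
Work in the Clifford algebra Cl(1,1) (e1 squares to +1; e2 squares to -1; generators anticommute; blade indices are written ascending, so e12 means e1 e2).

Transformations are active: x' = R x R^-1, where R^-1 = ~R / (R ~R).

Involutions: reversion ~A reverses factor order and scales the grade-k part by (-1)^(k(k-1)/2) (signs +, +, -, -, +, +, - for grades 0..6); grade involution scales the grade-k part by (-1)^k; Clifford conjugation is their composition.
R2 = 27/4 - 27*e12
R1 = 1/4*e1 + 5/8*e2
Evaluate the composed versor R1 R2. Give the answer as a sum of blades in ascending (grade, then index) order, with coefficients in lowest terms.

Distribute over the terms of R1 (each basis-blade product reordered to ascending indices, repeated generators contracted through their squares):
(1/4*e1) R2 = 27/16*e1 - 27/4*e2
(5/8*e2) R2 = -135/8*e1 + 135/32*e2
Summing the partial products and collecting blades:
Answer: -243/16*e1 - 81/32*e2


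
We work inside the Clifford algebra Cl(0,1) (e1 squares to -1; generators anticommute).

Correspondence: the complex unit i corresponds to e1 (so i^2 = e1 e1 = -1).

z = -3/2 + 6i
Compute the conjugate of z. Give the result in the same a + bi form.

In blades: z = -3/2 + 6*e1.
Conjugation here is Clifford conjugation: the scalar is fixed and the grade-1 and grade-2 blades all flip sign, giving -3/2 - 6*e1; translating back:
Answer: -3/2 - 6i


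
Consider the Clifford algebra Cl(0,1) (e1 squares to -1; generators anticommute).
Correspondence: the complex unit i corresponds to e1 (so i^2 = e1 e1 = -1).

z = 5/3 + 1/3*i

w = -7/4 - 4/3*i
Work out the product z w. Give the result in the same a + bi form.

In blades: z = 5/3 + 1/3*e1, w = -7/4 - 4/3*e1.
Distribute z over w term by term (generator squares from the signature, products reordered to ascending indices): (5/3)*w = -35/12 - 20/9*e1; (1/3*e1)*w = 4/9 - 7/12*e1.
Sum: -89/36 - 101/36*e1; translating back through the correspondence:
Answer: -89/36 - 101/36*i


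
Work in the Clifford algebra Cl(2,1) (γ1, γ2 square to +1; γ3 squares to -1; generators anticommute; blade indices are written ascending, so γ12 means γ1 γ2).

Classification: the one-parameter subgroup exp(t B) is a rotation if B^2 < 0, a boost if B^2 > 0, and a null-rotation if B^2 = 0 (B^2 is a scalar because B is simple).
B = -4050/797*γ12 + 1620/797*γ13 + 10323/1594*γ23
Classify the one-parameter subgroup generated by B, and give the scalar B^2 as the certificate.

B^2 term by term: the squares give (-4050/797)^2*(γ12)^2 + (1620/797)^2*(γ13)^2 + (10323/1594)^2*(γ23)^2 = 16402500/635209*(-1) + 2624400/635209*(+1) + 106564329/2540836*(+1) = 81/4 (each basis 2-blade squares to minus the product of its generators' squares); cross terms between blades sharing an index anticommute and cancel. So B^2 = 81/4.
Answer: boost, certificate B^2 = 81/4. Certificate logic: 81/4 is a conjugation-invariant scalar, so its sign fixes rotation versus boost versus null-rotation outright.


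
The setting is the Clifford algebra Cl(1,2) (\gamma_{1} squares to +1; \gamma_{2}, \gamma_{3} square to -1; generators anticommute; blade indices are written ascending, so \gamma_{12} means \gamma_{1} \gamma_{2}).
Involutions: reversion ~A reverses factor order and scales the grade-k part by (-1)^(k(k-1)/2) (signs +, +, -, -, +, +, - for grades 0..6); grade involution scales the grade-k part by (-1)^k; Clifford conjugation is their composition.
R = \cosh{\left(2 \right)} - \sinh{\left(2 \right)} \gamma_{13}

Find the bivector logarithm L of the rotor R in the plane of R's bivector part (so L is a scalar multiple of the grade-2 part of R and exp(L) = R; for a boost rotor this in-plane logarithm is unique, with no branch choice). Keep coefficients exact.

The scalar part of R is \cosh{\left(2 \right)}, which determines |rapidity| via cosh; the sign lives in the bivector part, and pairing them (bivector part over sinh of the rapidity = the plane) gives the unique in-plane L = rapidity * plane.
Concretely: cosh(rapidity) = \cosh{\left(2 \right)} gives rapidity = ±2, and since rapidity/sinh(rapidity) is even the sign is immaterial: L = (rapidity/sinh(rapidity)) * <R>_2 = (\frac{2}{\sinh{\left(2 \right)}}) * <R>_2.
Answer: -2 \gamma_{13}


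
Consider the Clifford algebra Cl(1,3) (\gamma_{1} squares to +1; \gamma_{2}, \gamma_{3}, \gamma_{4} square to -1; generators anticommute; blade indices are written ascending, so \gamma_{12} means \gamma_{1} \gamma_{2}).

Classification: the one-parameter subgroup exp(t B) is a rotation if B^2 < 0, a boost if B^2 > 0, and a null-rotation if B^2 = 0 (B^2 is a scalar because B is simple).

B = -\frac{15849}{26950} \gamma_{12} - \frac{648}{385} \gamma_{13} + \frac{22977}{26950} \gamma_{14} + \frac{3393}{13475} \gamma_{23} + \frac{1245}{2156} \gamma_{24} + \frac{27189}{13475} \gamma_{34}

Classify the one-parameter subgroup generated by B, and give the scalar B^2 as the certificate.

B^2 term by term: the squares give (-\frac{15849}{26950})^2*(\gamma_{12})^2 + (-\frac{648}{385})^2*(\gamma_{13})^2 + (\frac{22977}{26950})^2*(\gamma_{14})^2 + (\frac{3393}{13475})^2*(\gamma_{23})^2 + (\frac{1245}{2156})^2*(\gamma_{24})^2 + (\frac{27189}{13475})^2*(\gamma_{34})^2 = \frac{251190801}{726302500}*(+1) + \frac{419904}{148225}*(+1) + \frac{527942529}{726302500}*(+1) + \frac{11512449}{181575625}*(-1) + \frac{1550025}{4648336}*(-1) + \frac{739241721}{181575625}*(-1) = -\frac{9}{16} (each basis 2-blade squares to minus the product of its generators' squares); cross terms between blades sharing an index anticommute and cancel; the commuting (index-disjoint) pairs give grade-4 terms 2*c*c'*(blade product), which cancel blade by blade — \gamma_{1234}: -\frac{430918461}{181575625} + \frac{80676}{41503} + \frac{77960961}{181575625} = 0 — confirming B is simple. So B^2 = -\frac{9}{16}.
Answer: rotation, certificate B^2 = -\frac{9}{16}. Because -\frac{9}{16} is invariant under every versor sandwich, the classification follows from its sign alone.


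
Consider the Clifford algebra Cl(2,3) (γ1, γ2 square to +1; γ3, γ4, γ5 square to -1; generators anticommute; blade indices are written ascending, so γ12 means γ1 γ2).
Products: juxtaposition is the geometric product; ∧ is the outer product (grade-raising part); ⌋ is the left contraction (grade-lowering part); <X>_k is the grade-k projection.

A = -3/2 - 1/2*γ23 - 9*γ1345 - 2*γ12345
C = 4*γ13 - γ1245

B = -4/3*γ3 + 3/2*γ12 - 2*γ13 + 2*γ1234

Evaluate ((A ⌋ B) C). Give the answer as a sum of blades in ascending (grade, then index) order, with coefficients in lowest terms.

step 1: 2*γ3 - 9/4*γ12 + 3*γ13 - γ14 - 3*γ1234
step 2: 12 + 8*γ1 + 9*γ23 + 12*γ24 - γ25 - 4*γ34 + 3*γ35 - 9/4*γ45 - 3*γ2345 - 2*γ12345
Answer: 12 + 8*γ1 + 9*γ23 + 12*γ24 - γ25 - 4*γ34 + 3*γ35 - 9/4*γ45 - 3*γ2345 - 2*γ12345


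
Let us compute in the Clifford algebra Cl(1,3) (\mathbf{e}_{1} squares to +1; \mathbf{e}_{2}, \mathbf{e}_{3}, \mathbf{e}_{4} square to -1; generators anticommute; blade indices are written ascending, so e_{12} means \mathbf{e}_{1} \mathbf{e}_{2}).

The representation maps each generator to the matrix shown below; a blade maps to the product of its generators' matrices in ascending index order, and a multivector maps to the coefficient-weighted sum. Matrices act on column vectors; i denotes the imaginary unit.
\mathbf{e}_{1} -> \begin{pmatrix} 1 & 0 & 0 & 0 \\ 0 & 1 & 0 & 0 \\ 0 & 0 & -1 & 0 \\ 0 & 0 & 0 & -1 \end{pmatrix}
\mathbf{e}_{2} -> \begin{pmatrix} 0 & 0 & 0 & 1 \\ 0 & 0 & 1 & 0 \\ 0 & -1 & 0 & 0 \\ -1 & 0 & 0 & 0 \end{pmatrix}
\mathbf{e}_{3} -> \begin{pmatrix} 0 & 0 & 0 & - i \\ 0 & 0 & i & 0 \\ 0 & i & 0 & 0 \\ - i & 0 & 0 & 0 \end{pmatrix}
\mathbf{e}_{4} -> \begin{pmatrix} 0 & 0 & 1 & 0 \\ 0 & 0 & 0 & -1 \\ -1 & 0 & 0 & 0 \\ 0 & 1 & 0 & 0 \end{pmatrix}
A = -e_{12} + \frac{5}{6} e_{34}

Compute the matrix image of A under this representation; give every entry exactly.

Bivector images (products of the table entries): rho(e_{12}) = rho(\mathbf{e}_{1})rho(\mathbf{e}_{2}) = \begin{pmatrix} 0 & 0 & 0 & 1 \\ 0 & 0 & 1 & 0 \\ 0 & 1 & 0 & 0 \\ 1 & 0 & 0 & 0 \end{pmatrix}; rho(e_{34}) = rho(\mathbf{e}_{3})rho(\mathbf{e}_{4}) = \begin{pmatrix} 0 & - i & 0 & 0 \\ - i & 0 & 0 & 0 \\ 0 & 0 & 0 & - i \\ 0 & 0 & - i & 0 \end{pmatrix}.
M = (-1)*rho(e_{12}) + (\frac{5}{6})*rho(e_{34}), summed entrywise:
Answer: \begin{pmatrix} 0 & - \frac{5 i}{6} & 0 & -1 \\ - \frac{5 i}{6} & 0 & -1 & 0 \\ 0 & -1 & 0 & - \frac{5 i}{6} \\ -1 & 0 & - \frac{5 i}{6} & 0 \end{pmatrix}


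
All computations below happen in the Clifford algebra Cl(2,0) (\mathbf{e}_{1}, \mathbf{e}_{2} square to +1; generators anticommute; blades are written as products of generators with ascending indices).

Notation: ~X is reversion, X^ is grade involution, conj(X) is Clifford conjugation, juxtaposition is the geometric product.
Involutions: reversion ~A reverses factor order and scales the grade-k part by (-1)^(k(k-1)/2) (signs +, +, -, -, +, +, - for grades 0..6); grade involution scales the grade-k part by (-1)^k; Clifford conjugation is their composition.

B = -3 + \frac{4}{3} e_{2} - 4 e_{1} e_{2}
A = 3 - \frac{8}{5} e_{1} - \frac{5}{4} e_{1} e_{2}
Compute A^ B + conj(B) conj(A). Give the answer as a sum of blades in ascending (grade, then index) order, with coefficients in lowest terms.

first term: -14 - \frac{97}{15} e_{1} - \frac{12}{5} e_{2} - \frac{367}{60} e_{1} e_{2}
second term: -14 - \frac{47}{15} e_{1} - \frac{52}{5} e_{2} + \frac{623}{60} e_{1} e_{2}
Answer: -28 - \frac{48}{5} e_{1} - \frac{64}{5} e_{2} + \frac{64}{15} e_{1} e_{2}


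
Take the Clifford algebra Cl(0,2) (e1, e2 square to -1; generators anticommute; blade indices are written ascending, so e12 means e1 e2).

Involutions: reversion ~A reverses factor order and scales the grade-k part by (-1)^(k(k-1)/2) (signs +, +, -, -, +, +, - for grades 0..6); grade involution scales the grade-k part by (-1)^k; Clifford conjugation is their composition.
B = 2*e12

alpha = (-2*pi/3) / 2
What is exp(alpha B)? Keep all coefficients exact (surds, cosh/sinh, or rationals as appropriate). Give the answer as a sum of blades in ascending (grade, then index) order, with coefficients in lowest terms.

B^2 = (2)^2*(e12)^2 = 4*(-1) = -4 (a basis 2-blade squares to minus the product of its generators' squares).
B^2 = -4 — a negative square means the series sums to a rotation: l = 2, alpha*l = -2*pi/3, so exp(alpha B) = cos(-2*pi/3) + (sin(-2*pi/3)/2)*B = -1/2 + (-sqrt(3)/4)*B.
Answer: -1/2 - sqrt(3)/2*e12


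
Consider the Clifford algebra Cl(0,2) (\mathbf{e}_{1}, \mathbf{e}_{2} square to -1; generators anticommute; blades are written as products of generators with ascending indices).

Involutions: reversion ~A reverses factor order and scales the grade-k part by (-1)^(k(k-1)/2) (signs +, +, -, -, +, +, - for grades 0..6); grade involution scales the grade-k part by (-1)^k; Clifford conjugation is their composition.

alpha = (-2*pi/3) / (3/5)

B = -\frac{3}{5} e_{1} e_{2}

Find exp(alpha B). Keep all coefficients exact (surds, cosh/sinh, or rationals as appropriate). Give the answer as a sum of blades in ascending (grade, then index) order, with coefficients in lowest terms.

B^2 = (-\frac{3}{5})^2*(e_{1} e_{2})^2 = \frac{9}{25}*(-1) = -\frac{9}{25} (a basis 2-blade squares to minus the product of its generators' squares).
B^2 = -\frac{9}{25} — B^2 < 0, so the exponential closes trigonometrically: l = \frac{3}{5}, alpha*l = - \frac{2 \pi}{3}, so exp(alpha B) = cos(- \frac{2 \pi}{3}) + (sin(- \frac{2 \pi}{3})/(\frac{3}{5}))*B = - \frac{1}{2} + (- \frac{5 \sqrt{3}}{6})*B.
Answer: - \frac{1}{2} + \frac{\sqrt{3}}{2} e_{1} e_{2}


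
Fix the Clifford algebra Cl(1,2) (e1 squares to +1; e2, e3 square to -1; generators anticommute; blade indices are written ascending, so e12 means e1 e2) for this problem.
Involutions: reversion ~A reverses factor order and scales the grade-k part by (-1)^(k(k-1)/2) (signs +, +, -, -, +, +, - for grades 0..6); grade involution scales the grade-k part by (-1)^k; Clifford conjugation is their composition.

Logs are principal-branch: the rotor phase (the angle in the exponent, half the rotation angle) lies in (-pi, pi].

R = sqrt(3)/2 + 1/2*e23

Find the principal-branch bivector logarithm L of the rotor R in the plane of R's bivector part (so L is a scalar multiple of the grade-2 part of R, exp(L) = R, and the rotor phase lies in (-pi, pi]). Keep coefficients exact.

The scalar part of R is sqrt(3)/2, and that scalar determines the rotor phase on the principal branch; recovering the unit plane as bivector-part over sine of the phase gives L = phase * plane.
Concretely: cos(phase) = sqrt(3)/2 gives phase = ±pi/6, and since phase/sin(phase) is even the sign is immaterial: L = (phase/sin(phase)) * <R>_2 = (pi/3) * <R>_2.
Answer: pi/6*e23
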